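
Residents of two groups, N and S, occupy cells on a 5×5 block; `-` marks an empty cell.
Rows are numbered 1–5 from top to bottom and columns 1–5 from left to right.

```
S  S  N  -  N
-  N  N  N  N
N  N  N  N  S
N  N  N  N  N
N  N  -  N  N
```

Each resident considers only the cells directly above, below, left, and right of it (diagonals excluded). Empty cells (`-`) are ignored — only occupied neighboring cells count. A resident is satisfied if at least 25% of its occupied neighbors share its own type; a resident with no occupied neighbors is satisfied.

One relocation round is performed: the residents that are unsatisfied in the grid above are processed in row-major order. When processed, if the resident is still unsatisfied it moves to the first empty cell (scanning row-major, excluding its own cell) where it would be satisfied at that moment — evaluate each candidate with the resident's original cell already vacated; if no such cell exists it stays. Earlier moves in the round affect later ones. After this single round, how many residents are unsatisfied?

Initially unsatisfied (in order): (3,5).
  (3,5) → (2,1).
Resulting grid:
S S N - N
S N N N N
N N N N -
N N N N N
N N - N N
All satisfied now.

0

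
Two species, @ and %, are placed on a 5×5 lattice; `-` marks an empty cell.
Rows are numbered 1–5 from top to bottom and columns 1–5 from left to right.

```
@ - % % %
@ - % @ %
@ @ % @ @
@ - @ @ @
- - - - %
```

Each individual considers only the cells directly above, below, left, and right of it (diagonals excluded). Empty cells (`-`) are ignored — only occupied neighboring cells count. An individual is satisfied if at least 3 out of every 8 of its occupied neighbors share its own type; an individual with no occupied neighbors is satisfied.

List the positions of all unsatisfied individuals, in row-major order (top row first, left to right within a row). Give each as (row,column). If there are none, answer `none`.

(1,1)@ 1/1 ✓
(1,3)% 2/2 ✓
(1,4)% 2/3 ✓
(1,5)% 2/2 ✓
(2,1)@ 2/2 ✓
(2,3)% 2/3 ✓
(2,4)@ 1/4 ✗
(2,5)% 1/3 ✗
(3,1)@ 3/3 ✓
(3,2)@ 1/2 ✓
(3,3)% 1/4 ✗
(3,4)@ 3/4 ✓
(3,5)@ 2/3 ✓
(4,1)@ 1/1 ✓
(4,3)@ 1/2 ✓
(4,4)@ 3/3 ✓
(4,5)@ 2/3 ✓
(5,5)% 0/1 ✗

(2,4), (2,5), (3,3), (5,5)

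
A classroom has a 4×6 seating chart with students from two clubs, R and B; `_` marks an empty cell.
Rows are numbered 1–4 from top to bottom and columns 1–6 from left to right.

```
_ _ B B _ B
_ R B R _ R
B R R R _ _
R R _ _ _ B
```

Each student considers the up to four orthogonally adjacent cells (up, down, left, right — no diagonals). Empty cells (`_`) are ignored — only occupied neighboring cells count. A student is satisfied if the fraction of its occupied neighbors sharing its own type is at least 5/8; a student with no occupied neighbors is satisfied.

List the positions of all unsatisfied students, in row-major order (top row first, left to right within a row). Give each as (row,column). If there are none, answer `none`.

(1,4), (1,6), (2,2), (2,3), (2,4), (2,6), (3,1), (4,1)

(1,3)B 2/2 ok
(1,4)B 1/2 unhappy
(1,6)B 0/1 unhappy
(2,2)R 1/2 unhappy
(2,3)B 1/4 unhappy
(2,4)R 1/3 unhappy
(2,6)R 0/1 unhappy
(3,1)B 0/2 unhappy
(3,2)R 3/4 ok
(3,3)R 2/3 ok
(3,4)R 2/2 ok
(4,1)R 1/2 unhappy
(4,2)R 2/2 ok
(4,6)B 0/0 ok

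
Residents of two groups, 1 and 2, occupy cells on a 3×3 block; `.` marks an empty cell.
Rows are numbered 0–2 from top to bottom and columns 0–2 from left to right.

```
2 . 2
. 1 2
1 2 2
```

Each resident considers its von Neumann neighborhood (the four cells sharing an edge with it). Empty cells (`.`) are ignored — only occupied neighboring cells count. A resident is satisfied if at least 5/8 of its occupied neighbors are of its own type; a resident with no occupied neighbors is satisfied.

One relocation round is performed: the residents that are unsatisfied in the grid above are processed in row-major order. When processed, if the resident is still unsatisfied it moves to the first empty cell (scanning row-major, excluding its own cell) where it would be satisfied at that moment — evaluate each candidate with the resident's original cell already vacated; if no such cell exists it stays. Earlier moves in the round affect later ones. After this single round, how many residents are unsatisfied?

Initially unsatisfied (in order): (1,1), (2,0), (2,1).
  (1,1): no empty cell satisfies it; stays.
  (2,0): no empty cell satisfies it; stays.
  (2,1) → (0,1).
Resulting grid:
2 2 2
. 1 2
1 . 2
Unsatisfied now: (1,1).

1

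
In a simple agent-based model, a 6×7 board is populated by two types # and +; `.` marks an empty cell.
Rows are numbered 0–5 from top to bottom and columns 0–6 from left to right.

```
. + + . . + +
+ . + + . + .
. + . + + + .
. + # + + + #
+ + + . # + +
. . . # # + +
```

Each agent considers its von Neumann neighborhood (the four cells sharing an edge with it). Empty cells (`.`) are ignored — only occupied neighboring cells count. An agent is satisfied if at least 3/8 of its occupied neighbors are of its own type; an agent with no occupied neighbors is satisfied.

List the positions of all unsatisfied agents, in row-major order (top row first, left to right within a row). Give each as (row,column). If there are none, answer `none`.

(3,2), (3,6), (4,4)

Row 0: (0,1)+ 1/1 ✓ · (0,2)+ 2/2 ✓ · (0,5)+ 2/2 ✓ · (0,6)+ 1/1 ✓
Row 1: (1,0)+ 0/0 ✓ · (1,2)+ 2/2 ✓ · (1,3)+ 2/2 ✓ · (1,5)+ 2/2 ✓
Row 2: (2,1)+ 1/1 ✓ · (2,3)+ 3/3 ✓ · (2,4)+ 3/3 ✓ · (2,5)+ 3/3 ✓
Row 3: (3,1)+ 2/3 ✓ · (3,2)# 0/3 ✗ · (3,3)+ 2/3 ✓ · (3,4)+ 3/4 ✓ · (3,5)+ 3/4 ✓ · (3,6)# 0/2 ✗
Row 4: (4,0)+ 1/1 ✓ · (4,1)+ 3/3 ✓ · (4,2)+ 1/2 ✓ · (4,4)# 1/3 ✗ · (4,5)+ 3/4 ✓ · (4,6)+ 2/3 ✓
Row 5: (5,3)# 1/1 ✓ · (5,4)# 2/3 ✓ · (5,5)+ 2/3 ✓ · (5,6)+ 2/2 ✓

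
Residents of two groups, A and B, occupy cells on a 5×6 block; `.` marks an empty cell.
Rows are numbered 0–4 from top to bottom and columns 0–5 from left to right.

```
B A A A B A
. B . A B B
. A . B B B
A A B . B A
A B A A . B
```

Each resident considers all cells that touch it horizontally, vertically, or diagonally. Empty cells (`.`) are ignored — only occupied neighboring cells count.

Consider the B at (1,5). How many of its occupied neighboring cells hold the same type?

4

Occupied neighbors of (1,5): (0,4)=B, (0,5)=A, (1,4)=B, (2,4)=B, (2,5)=B.
Same type (B): 4 of 5.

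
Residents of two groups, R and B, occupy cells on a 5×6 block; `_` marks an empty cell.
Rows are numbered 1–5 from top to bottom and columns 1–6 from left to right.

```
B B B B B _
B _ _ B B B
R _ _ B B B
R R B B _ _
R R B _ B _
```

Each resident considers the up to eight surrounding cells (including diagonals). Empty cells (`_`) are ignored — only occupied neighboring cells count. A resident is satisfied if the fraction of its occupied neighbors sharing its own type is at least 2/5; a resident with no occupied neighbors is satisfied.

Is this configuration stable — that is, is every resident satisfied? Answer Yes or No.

Yes

(1,1)B 2/2 ok
(1,2)B 3/3 ok
(1,3)B 3/3 ok
(1,4)B 4/4 ok
(1,5)B 4/4 ok
(2,1)B 2/3 ok
(2,4)B 6/6 ok
(2,5)B 7/7 ok
(2,6)B 4/4 ok
(3,1)R 2/3 ok
(3,4)B 5/5 ok
(3,5)B 6/6 ok
(3,6)B 3/3 ok
(4,1)R 4/4 ok
(4,2)R 4/6 ok
(4,3)B 3/5 ok
(4,4)B 5/5 ok
(5,1)R 3/3 ok
(5,2)R 3/5 ok
(5,3)B 2/4 ok
(5,5)B 1/1 ok
All meet the threshold, so the configuration is stable.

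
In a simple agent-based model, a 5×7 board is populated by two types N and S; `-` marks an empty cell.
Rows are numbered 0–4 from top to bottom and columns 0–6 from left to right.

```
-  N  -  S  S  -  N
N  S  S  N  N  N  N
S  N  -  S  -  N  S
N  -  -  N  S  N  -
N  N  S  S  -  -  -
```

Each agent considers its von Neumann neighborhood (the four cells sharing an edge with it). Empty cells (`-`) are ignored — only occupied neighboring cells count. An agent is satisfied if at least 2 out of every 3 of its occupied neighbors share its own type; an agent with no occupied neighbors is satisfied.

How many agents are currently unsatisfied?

Row 0: (0,1)N 0/1 unhappy · (0,3)S 1/2 unhappy · (0,4)S 1/2 unhappy · (0,6)N 1/1 ok
Row 1: (1,0)N 0/2 unhappy · (1,1)S 1/4 unhappy · (1,2)S 1/2 unhappy · (1,3)N 1/4 unhappy · (1,4)N 2/3 ok · (1,5)N 3/3 ok · (1,6)N 2/3 ok
Row 2: (2,0)S 0/3 unhappy · (2,1)N 0/2 unhappy · (2,3)S 0/2 unhappy · (2,5)N 2/3 ok · (2,6)S 0/2 unhappy
Row 3: (3,0)N 1/2 unhappy · (3,3)N 0/3 unhappy · (3,4)S 0/2 unhappy · (3,5)N 1/2 unhappy
Row 4: (4,0)N 2/2 ok · (4,1)N 1/2 unhappy · (4,2)S 1/2 unhappy · (4,3)S 1/2 unhappy
Unsatisfied: (0,1), (0,3), (0,4), (1,0), (1,1), (1,2), (1,3), (2,0), (2,1), (2,3), (2,6), (3,0), (3,3), (3,4), (3,5), (4,1), (4,2), (4,3) — 18 in total.

18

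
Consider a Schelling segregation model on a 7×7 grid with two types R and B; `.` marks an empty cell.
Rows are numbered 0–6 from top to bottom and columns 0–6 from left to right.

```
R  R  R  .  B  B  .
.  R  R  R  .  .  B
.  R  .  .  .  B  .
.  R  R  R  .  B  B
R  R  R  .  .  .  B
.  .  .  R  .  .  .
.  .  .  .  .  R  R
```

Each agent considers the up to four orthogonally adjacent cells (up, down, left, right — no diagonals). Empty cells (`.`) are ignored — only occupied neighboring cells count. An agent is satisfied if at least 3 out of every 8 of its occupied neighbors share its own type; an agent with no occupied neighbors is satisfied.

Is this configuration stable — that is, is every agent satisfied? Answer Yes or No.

Row 0: (0,0)R 1/1 ok · (0,1)R 3/3 ok · (0,2)R 2/2 ok · (0,4)B 1/1 ok · (0,5)B 1/1 ok
Row 1: (1,1)R 3/3 ok · (1,2)R 3/3 ok · (1,3)R 1/1 ok · (1,6)B 0/0 ok
Row 2: (2,1)R 2/2 ok · (2,5)B 1/1 ok
Row 3: (3,1)R 3/3 ok · (3,2)R 3/3 ok · (3,3)R 1/1 ok · (3,5)B 2/2 ok · (3,6)B 2/2 ok
Row 4: (4,0)R 1/1 ok · (4,1)R 3/3 ok · (4,2)R 2/2 ok · (4,6)B 1/1 ok
Row 5: (5,3)R 0/0 ok
Row 6: (6,5)R 1/1 ok · (6,6)R 1/1 ok
All meet the threshold, so the configuration is stable.

Yes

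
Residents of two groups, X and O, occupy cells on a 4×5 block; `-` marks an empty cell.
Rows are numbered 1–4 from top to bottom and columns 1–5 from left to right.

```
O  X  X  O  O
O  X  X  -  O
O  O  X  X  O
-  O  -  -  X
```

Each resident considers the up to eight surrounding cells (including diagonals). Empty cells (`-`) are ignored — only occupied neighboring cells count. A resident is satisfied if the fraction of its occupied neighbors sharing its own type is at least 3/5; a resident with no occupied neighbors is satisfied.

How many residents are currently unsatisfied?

Row 1: (1,1)O 1/3 ✗ · (1,2)X 3/5 ✓ · (1,3)X 3/4 ✓ · (1,4)O 2/4 ✗ · (1,5)O 2/2 ✓
Row 2: (2,1)O 3/5 ✓ · (2,2)X 4/8 ✗ · (2,3)X 5/7 ✓ · (2,5)O 3/4 ✓
Row 3: (3,1)O 3/4 ✓ · (3,2)O 3/6 ✗ · (3,3)X 3/5 ✓ · (3,4)X 3/5 ✓ · (3,5)O 1/3 ✗
Row 4: (4,2)O 2/3 ✓ · (4,5)X 1/2 ✗
Unsatisfied: (1,1), (1,4), (2,2), (3,2), (3,5), (4,5) — 6 in total.

6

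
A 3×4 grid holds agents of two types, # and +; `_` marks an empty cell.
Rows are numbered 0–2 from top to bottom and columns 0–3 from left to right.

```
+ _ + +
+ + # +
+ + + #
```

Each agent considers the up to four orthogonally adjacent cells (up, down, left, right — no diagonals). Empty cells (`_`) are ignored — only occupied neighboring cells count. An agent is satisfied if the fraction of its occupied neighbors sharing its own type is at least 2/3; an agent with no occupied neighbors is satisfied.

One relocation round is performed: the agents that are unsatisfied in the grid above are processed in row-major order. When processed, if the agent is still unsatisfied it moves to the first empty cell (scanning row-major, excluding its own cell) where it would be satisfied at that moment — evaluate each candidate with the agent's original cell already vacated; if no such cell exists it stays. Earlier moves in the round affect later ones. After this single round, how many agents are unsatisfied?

3

Initially unsatisfied (in order): (0,2), (1,2), (1,3), (2,2), (2,3).
  (0,2) → (0,1).
  (1,2): no empty cell satisfies it; stays.
  (1,3) → (0,2).
  (2,2): no empty cell satisfies it; stays.
  (2,3): no empty cell satisfies it; stays.
Resulting grid:
+ + + +
+ + # _
+ + + #
Unsatisfied now: (1,2), (2,2), (2,3).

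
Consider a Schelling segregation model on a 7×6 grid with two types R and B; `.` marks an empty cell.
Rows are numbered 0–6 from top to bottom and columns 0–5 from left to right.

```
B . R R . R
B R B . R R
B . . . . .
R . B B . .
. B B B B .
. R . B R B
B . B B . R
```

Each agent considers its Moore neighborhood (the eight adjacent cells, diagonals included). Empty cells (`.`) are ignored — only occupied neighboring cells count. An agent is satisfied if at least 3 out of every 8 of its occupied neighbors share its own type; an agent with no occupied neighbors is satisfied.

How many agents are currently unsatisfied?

Row 0: (0,0)B 1/2 ok · (0,2)R 2/3 ok · (0,3)R 2/3 ok · (0,5)R 2/2 ok
Row 1: (1,0)B 2/3 ok · (1,1)R 1/5 unhappy · (1,2)B 0/3 unhappy · (1,4)R 3/3 ok · (1,5)R 2/2 ok
Row 2: (2,0)B 1/3 unhappy
Row 3: (3,0)R 0/2 unhappy · (3,2)B 4/4 ok · (3,3)B 4/4 ok
Row 4: (4,1)B 2/4 ok · (4,2)B 5/6 ok · (4,3)B 5/6 ok · (4,4)B 4/5 ok
Row 5: (5,1)R 0/4 unhappy · (5,3)B 5/6 ok · (5,4)R 1/6 unhappy · (5,5)B 1/3 unhappy
Row 6: (6,0)B 0/1 unhappy · (6,2)B 2/3 ok · (6,3)B 2/3 ok · (6,5)R 1/2 ok
Unsatisfied: (1,1), (1,2), (2,0), (3,0), (5,1), (5,4), (5,5), (6,0) — 8 in total.

8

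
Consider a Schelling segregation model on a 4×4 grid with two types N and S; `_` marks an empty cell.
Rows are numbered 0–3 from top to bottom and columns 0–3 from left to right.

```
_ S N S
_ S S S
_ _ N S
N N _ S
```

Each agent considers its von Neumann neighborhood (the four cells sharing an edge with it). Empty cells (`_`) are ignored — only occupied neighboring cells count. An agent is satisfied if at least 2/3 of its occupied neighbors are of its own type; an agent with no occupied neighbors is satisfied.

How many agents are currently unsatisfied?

Row 0: (0,1)S 1/2 not · (0,2)N 0/3 not · (0,3)S 1/2 not
Row 1: (1,1)S 2/2 satisfied · (1,2)S 2/4 not · (1,3)S 3/3 satisfied
Row 2: (2,2)N 0/2 not · (2,3)S 2/3 satisfied
Row 3: (3,0)N 1/1 satisfied · (3,1)N 1/1 satisfied · (3,3)S 1/1 satisfied
Unsatisfied: (0,1), (0,2), (0,3), (1,2), (2,2) — 5 in total.

5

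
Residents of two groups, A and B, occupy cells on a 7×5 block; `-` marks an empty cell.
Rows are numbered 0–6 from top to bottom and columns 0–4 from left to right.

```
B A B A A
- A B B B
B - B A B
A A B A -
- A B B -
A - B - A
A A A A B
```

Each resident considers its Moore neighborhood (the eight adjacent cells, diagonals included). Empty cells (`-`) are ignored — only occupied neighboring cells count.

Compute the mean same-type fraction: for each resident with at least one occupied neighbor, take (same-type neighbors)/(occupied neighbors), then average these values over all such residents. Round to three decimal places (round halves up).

0.416

(0,0)B 0/2
(0,1)A 1/4
(0,2)B 2/5
(0,3)A 1/5
(0,4)A 1/3
(1,1)A 1/6
(1,2)B 3/7
(1,3)B 5/8
(1,4)B 2/5
(2,0)B 0/3
(2,2)B 3/7
(2,3)A 1/7
(2,4)B 2/4
(3,0)A 2/3
(3,1)A 2/6
(3,2)B 3/7
(3,3)A 1/6
(4,1)A 3/6
(4,2)B 3/6
(4,3)B 3/5
(5,0)A 3/3
(5,2)B 2/6
(5,4)A 1/3
(6,0)A 2/2
(6,1)A 3/4
(6,2)A 2/3
(6,3)A 2/4
(6,4)B 0/2
Sum over 28 residents: 0/2 + 1/4 + 2/5 + 1/5 + 1/3 + 1/6 + 3/7 + 5/8 + 2/5 + 0/3 + 3/7 + 1/7 + 2/4 + 2/3 + 2/6 + 3/7 + 1/6 + 3/6 + 3/6 + 3/5 + 3/3 + 2/6 + 1/3 + 2/2 + 3/4 + 2/3 + 2/4 + 0/2 = 3263/280; mean = 3263/280 ÷ 28 = 3263/7840 = 0.416198… → 0.416.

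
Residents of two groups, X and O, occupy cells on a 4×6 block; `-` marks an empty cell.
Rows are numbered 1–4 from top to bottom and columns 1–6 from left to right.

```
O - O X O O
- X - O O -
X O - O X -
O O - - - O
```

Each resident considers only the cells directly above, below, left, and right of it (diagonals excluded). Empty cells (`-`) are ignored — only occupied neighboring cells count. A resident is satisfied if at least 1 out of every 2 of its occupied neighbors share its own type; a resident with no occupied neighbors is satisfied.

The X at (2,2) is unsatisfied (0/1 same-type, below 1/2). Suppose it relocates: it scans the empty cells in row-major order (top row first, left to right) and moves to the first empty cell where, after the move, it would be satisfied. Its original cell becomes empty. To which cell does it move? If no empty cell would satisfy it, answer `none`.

Vacating (2,2). Empty cells in order:
  (1,2): 0/2 same-type → still unsatisfied.
  (2,1): 1/2 same-type → satisfied — stop here.

(2,1)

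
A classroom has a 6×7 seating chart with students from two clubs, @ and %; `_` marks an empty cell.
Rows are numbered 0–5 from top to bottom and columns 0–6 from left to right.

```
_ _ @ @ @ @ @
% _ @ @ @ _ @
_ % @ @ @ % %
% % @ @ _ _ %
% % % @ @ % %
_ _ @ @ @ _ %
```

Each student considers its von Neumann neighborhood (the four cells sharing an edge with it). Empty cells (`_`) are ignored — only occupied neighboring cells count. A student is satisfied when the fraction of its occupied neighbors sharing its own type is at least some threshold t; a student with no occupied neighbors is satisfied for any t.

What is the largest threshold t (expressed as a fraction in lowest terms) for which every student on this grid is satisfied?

1/4

(0,2)@ 2/2
(0,3)@ 3/3
(0,4)@ 3/3
(0,5)@ 2/2
(0,6)@ 2/2
(1,0)% — no occupied neighbors
(1,2)@ 3/3
(1,3)@ 4/4
(1,4)@ 3/3
(1,6)@ 1/2
(2,1)% 1/2
(2,2)@ 3/4
(2,3)@ 4/4
(2,4)@ 2/3
(2,5)% 1/2
(2,6)% 2/3
(3,0)% 2/2
(3,1)% 3/4
(3,2)@ 2/4
(3,3)@ 3/3
(3,6)% 2/2
(4,0)% 2/2
(4,1)% 3/3
(4,2)% 1/4
(4,3)@ 3/4
(4,4)@ 2/3
(4,5)% 1/2
(4,6)% 3/3
(5,2)@ 1/2
(5,3)@ 3/3
(5,4)@ 2/2
(5,6)% 1/1
The smallest same-type fraction is 1/4 at (4,2), which reduces to 1/4. Any threshold above that leaves this student unsatisfied.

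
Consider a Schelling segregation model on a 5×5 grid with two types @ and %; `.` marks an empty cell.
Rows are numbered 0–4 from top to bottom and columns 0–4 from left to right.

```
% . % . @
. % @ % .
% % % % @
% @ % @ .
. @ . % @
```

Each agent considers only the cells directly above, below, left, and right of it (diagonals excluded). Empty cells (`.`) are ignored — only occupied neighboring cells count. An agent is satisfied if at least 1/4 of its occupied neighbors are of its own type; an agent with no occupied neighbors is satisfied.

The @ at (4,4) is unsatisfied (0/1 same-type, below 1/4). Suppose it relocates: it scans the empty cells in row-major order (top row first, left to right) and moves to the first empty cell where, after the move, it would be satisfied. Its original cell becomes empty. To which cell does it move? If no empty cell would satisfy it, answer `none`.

(0,3)

Vacating (4,4). Empty cells in order:
  (0,1): 0/3 same-type → still unsatisfied.
  (0,3): 1/3 same-type → satisfied — stop here.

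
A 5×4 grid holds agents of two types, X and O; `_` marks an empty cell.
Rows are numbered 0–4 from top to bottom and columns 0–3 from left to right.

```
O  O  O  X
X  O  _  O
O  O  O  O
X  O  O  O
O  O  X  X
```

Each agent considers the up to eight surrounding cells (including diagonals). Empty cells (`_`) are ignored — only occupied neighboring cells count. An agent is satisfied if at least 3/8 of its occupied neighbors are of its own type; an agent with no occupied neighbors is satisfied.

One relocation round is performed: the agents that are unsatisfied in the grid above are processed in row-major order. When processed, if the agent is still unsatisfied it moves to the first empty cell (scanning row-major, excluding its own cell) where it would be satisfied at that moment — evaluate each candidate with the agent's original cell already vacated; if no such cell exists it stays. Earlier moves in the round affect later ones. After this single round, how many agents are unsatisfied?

Initially unsatisfied (in order): (0,3), (1,0), (3,0), (4,2), (4,3).
  (0,3): no empty cell satisfies it; stays.
  (1,0): no empty cell satisfies it; stays.
  (3,0): no empty cell satisfies it; stays.
  (4,2): no empty cell satisfies it; stays.
  (4,3): no empty cell satisfies it; stays.
Resulting grid:
O O O X
X O _ O
O O O O
X O O O
O O X X
Unsatisfied now: (0,3), (1,0), (3,0), (4,2), (4,3).

5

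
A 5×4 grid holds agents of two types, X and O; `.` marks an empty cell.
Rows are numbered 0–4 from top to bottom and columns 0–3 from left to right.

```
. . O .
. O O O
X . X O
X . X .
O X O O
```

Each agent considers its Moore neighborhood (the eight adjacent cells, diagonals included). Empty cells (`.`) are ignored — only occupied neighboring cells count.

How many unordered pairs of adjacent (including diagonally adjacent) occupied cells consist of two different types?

Scan each occupied cell's neighbors to the right and below (and the two forward diagonals) so each pair is counted once.
Row 0: O(0,2)–O(1,2)= O(0,2)–O(1,3)= O(0,2)–O(1,1)=  → 0/3 unlike.
Row 1: O(1,1)–O(1,2)= O(1,1)–X(2,2)≠ O(1,1)–X(2,0)≠ O(1,2)–O(1,3)= O(1,2)–X(2,2)≠ O(1,2)–O(2,3)= O(1,3)–O(2,3)= O(1,3)–X(2,2)≠  → 4/8 unlike.
Row 2: X(2,0)–X(3,0)= X(2,2)–O(2,3)≠ X(2,2)–X(3,2)= O(2,3)–X(3,2)≠  → 2/4 unlike.
Row 3: X(3,0)–O(4,0)≠ X(3,0)–X(4,1)= X(3,2)–O(4,2)≠ X(3,2)–O(4,3)≠ X(3,2)–X(4,1)=  → 3/5 unlike.
Row 4: O(4,0)–X(4,1)≠ X(4,1)–O(4,2)≠ O(4,2)–O(4,3)=  → 2/3 unlike.
Total adjacent occupied pairs: 23; unlike-type pairs: 11.

11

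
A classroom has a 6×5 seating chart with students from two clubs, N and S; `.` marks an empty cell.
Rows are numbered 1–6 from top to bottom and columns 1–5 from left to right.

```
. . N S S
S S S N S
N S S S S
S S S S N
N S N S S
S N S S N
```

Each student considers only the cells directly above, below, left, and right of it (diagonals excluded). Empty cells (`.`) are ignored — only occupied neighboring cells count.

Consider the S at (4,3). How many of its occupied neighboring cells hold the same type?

Occupied neighbors of (4,3): (3,3)=S, (5,3)=N, (4,2)=S, (4,4)=S.
Same type (S): 3 of 4.

3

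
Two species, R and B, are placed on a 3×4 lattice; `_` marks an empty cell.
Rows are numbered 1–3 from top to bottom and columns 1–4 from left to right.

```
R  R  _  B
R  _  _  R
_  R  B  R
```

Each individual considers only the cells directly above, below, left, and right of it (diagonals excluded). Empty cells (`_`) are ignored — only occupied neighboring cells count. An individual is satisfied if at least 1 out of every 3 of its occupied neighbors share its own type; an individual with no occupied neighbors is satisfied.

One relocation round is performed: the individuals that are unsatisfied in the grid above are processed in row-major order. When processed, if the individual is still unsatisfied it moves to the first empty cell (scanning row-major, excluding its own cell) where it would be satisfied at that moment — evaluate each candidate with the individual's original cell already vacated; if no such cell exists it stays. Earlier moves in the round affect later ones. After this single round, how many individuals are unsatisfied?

Initially unsatisfied (in order): (1,4), (3,2), (3,3).
  (1,4) → (2,3).
  (3,2) → (1,3).
  (3,3): now satisfied by earlier moves; stays.
Resulting grid:
R R R _
R _ B R
_ _ B R
All satisfied now.

0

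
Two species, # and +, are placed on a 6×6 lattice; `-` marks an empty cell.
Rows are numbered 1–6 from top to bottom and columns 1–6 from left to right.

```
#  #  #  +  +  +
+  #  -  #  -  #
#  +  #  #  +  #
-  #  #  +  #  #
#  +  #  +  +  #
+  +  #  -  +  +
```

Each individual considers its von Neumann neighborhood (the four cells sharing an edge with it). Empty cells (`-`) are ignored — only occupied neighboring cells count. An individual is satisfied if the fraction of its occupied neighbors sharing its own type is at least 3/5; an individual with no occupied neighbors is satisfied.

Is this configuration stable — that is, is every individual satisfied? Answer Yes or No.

No

(1,1)# 1/2 ✗
(1,2)# 3/3 ✓
(1,3)# 1/2 ✗
(1,4)+ 1/3 ✗
(1,5)+ 2/2 ✓
(1,6)+ 1/2 ✗
(2,1)+ 0/3 ✗
(2,2)# 1/3 ✗
(2,4)# 1/2 ✗
(2,6)# 1/2 ✗
(3,1)# 0/2 ✗
(3,2)+ 0/4 ✗
(3,3)# 2/3 ✓
(3,4)# 2/4 ✗
(3,5)+ 0/3 ✗
(3,6)# 2/3 ✓
(4,2)# 1/3 ✗
(4,3)# 3/4 ✓
(4,4)+ 1/4 ✗
(4,5)# 1/4 ✗
(4,6)# 3/3 ✓
(5,1)# 0/2 ✗
(5,2)+ 1/4 ✗
(5,3)# 2/4 ✗
(5,4)+ 2/3 ✓
(5,5)+ 2/4 ✗
(5,6)# 1/3 ✗
(6,1)+ 1/2 ✗
(6,2)+ 2/3 ✓
(6,3)# 1/2 ✗
(6,5)+ 2/2 ✓
(6,6)+ 1/2 ✗
For instance (1,1) has only 1/2 same-type neighbors, below 3/5.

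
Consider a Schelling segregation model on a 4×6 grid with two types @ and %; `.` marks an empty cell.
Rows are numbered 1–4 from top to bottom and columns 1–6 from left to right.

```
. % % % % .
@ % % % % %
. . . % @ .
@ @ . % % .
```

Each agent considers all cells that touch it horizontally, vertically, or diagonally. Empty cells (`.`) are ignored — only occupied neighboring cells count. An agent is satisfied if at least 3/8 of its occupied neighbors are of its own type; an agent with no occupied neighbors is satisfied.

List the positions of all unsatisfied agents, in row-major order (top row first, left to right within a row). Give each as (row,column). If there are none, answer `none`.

(1,2)% 3/4 ok
(1,3)% 5/5 ok
(1,4)% 5/5 ok
(1,5)% 4/4 ok
(2,1)@ 0/2 unhappy
(2,2)% 3/4 ok
(2,3)% 6/6 ok
(2,4)% 6/7 ok
(2,5)% 5/6 ok
(2,6)% 2/3 ok
(3,4)% 5/6 ok
(3,5)@ 0/6 unhappy
(4,1)@ 1/1 ok
(4,2)@ 1/1 ok
(4,4)% 2/3 ok
(4,5)% 2/3 ok

(2,1), (3,5)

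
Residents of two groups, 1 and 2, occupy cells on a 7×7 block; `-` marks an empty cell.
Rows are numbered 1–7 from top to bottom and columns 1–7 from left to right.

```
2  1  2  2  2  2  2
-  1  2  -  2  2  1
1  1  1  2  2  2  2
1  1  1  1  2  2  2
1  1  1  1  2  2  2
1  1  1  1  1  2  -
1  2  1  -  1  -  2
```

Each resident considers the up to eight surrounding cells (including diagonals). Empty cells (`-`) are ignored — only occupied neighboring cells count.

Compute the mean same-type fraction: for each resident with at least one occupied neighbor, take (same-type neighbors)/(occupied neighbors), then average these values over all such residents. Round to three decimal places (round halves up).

(1,1)2 0/2
(1,2)1 1/4
(1,3)2 2/4
(1,4)2 4/4
(1,5)2 4/4
(1,6)2 4/5
(1,7)2 2/3
(2,2)1 4/7
(2,3)2 3/7
(2,5)2 7/7
(2,6)2 7/8
(2,7)1 0/5
(3,1)1 4/4
(3,2)1 6/7
(3,3)1 5/7
(3,4)2 4/7
(3,5)2 6/7
(3,6)2 7/8
(3,7)2 4/5
(4,1)1 5/5
(4,2)1 8/8
(4,3)1 7/8
(4,4)1 4/8
(4,5)2 6/8
(4,6)2 8/8
(4,7)2 5/5
(5,1)1 5/5
(5,2)1 8/8
(5,3)1 8/8
(5,4)1 6/8
(5,5)2 4/8
(5,6)2 6/7
(5,7)2 4/4
(6,1)1 4/5
(6,2)1 7/8
(6,3)1 6/7
(6,4)1 6/7
(6,5)1 3/6
(6,6)2 4/6
(7,1)1 2/3
(7,2)2 0/5
(7,3)1 3/4
(7,5)1 2/3
(7,7)2 1/1
Sum over 44 residents: 0/2 + 1/4 + 2/4 + 4/4 + 4/4 + 4/5 + 2/3 + 4/7 + 3/7 + 7/7 + 7/8 + 0/5 + 4/4 + 6/7 + 5/7 + 4/7 + 6/7 + 7/8 + 4/5 + 5/5 + 8/8 + 7/8 + 4/8 + 6/8 + 8/8 + 5/5 + 5/5 + 8/8 + 8/8 + 6/8 + 4/8 + 6/7 + 4/4 + 4/5 + 7/8 + 6/7 + 6/7 + 3/6 + 4/6 + 2/3 + 0/5 + 3/4 + 2/3 + 1/1 = 3427/105; mean = 3427/105 ÷ 44 = 3427/4620 = 0.741774… → 0.742.

0.742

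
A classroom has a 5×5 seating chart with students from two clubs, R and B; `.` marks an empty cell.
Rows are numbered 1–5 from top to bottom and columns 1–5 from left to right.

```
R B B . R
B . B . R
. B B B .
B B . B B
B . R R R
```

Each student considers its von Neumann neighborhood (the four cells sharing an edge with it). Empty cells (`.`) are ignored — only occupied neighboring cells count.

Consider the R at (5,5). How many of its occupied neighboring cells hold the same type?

1

Occupied neighbors of (5,5): (4,5)=B, (5,4)=R.
Same type (R): 1 of 2.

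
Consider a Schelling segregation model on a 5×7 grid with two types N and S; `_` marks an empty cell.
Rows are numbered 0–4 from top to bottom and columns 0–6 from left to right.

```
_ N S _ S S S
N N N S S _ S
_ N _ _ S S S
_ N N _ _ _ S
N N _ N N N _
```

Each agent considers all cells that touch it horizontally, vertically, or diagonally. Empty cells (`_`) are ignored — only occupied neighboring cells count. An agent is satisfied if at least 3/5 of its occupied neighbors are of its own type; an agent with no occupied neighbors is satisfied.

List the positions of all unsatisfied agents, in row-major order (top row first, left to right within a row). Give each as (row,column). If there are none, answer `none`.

Row 0: (0,1)N 3/4 satisfied · (0,2)S 1/4 not · (0,4)S 3/3 satisfied · (0,5)S 4/4 satisfied · (0,6)S 2/2 satisfied
Row 1: (1,0)N 3/3 satisfied · (1,1)N 4/5 satisfied · (1,2)N 3/5 satisfied · (1,3)S 4/5 satisfied · (1,4)S 5/5 satisfied · (1,6)S 4/4 satisfied
Row 2: (2,1)N 5/5 satisfied · (2,4)S 3/3 satisfied · (2,5)S 5/5 satisfied · (2,6)S 3/3 satisfied
Row 3: (3,1)N 4/4 satisfied · (3,2)N 4/4 satisfied · (3,6)S 2/3 satisfied
Row 4: (4,0)N 2/2 satisfied · (4,1)N 3/3 satisfied · (4,3)N 2/2 satisfied · (4,4)N 2/2 satisfied · (4,5)N 1/2 not

(0,2), (4,5)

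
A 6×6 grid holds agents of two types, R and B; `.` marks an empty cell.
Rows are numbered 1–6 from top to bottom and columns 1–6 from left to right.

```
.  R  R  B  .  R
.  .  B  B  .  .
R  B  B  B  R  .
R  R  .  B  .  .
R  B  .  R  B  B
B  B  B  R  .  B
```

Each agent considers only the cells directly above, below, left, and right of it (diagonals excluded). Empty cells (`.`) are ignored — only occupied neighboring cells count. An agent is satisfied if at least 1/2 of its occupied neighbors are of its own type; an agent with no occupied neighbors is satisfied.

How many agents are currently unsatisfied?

7

Row 1: (1,2)R 1/1 ✓ · (1,3)R 1/3 ✗ · (1,4)B 1/2 ✓ · (1,6)R 0/0 ✓
Row 2: (2,3)B 2/3 ✓ · (2,4)B 3/3 ✓
Row 3: (3,1)R 1/2 ✓ · (3,2)B 1/3 ✗ · (3,3)B 3/3 ✓ · (3,4)B 3/4 ✓ · (3,5)R 0/1 ✗
Row 4: (4,1)R 3/3 ✓ · (4,2)R 1/3 ✗ · (4,4)B 1/2 ✓
Row 5: (5,1)R 1/3 ✗ · (5,2)B 1/3 ✗ · (5,4)R 1/3 ✗ · (5,5)B 1/2 ✓ · (5,6)B 2/2 ✓
Row 6: (6,1)B 1/2 ✓ · (6,2)B 3/3 ✓ · (6,3)B 1/2 ✓ · (6,4)R 1/2 ✓ · (6,6)B 1/1 ✓
Unsatisfied: (1,3), (3,2), (3,5), (4,2), (5,1), (5,2), (5,4) — 7 in total.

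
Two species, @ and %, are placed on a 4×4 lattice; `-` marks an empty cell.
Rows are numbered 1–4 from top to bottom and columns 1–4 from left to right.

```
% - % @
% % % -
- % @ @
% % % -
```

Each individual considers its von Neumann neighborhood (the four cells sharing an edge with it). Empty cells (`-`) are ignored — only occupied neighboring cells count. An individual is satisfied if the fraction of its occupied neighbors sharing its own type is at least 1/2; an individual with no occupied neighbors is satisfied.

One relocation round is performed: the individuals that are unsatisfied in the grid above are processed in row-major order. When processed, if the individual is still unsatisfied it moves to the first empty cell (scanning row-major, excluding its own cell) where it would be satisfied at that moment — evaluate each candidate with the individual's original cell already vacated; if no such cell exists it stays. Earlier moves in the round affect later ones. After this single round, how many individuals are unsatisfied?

0

Initially unsatisfied (in order): (1,4), (3,3).
  (1,4) → (2,4).
  (3,3) → (1,4).
Resulting grid:
% - % @
% % % @
- % - @
% % % -
All satisfied now.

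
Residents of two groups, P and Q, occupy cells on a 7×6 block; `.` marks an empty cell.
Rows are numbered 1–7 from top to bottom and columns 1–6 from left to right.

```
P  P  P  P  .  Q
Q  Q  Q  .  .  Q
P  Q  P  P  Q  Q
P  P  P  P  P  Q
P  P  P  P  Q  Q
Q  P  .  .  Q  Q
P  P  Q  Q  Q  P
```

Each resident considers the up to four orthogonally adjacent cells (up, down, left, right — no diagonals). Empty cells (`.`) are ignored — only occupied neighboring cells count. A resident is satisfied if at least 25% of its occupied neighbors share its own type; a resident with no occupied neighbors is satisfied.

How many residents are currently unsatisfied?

2

(1,1)P 1/2 satisfied
(1,2)P 2/3 satisfied
(1,3)P 2/3 satisfied
(1,4)P 1/1 satisfied
(1,6)Q 1/1 satisfied
(2,1)Q 1/3 satisfied
(2,2)Q 3/4 satisfied
(2,3)Q 1/3 satisfied
(2,6)Q 2/2 satisfied
(3,1)P 1/3 satisfied
(3,2)Q 1/4 satisfied
(3,3)P 2/4 satisfied
(3,4)P 2/3 satisfied
(3,5)Q 1/3 satisfied
(3,6)Q 3/3 satisfied
(4,1)P 3/3 satisfied
(4,2)P 3/4 satisfied
(4,3)P 4/4 satisfied
(4,4)P 4/4 satisfied
(4,5)P 1/4 satisfied
(4,6)Q 2/3 satisfied
(5,1)P 2/3 satisfied
(5,2)P 4/4 satisfied
(5,3)P 3/3 satisfied
(5,4)P 2/3 satisfied
(5,5)Q 2/4 satisfied
(5,6)Q 3/3 satisfied
(6,1)Q 0/3 not
(6,2)P 2/3 satisfied
(6,5)Q 3/3 satisfied
(6,6)Q 2/3 satisfied
(7,1)P 1/2 satisfied
(7,2)P 2/3 satisfied
(7,3)Q 1/2 satisfied
(7,4)Q 2/2 satisfied
(7,5)Q 2/3 satisfied
(7,6)P 0/2 not
Unsatisfied: (6,1), (7,6) — 2 in total.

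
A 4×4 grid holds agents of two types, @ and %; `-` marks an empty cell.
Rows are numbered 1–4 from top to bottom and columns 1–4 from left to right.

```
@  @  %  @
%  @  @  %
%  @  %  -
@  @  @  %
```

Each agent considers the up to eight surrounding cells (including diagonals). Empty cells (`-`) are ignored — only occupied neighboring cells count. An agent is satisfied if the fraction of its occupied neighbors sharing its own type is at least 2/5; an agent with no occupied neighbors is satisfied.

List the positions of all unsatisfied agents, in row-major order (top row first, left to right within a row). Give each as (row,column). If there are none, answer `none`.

Row 1: (1,1)@ 2/3 ok · (1,2)@ 3/5 ok · (1,3)% 1/5 unhappy · (1,4)@ 1/3 unhappy
Row 2: (2,1)% 1/5 unhappy · (2,2)@ 4/8 ok · (2,3)@ 4/7 ok · (2,4)% 2/4 ok
Row 3: (3,1)% 1/5 unhappy · (3,2)@ 5/8 ok · (3,3)% 2/7 unhappy
Row 4: (4,1)@ 2/3 ok · (4,2)@ 3/5 ok · (4,3)@ 2/4 ok · (4,4)% 1/2 ok

(1,3), (1,4), (2,1), (3,1), (3,3)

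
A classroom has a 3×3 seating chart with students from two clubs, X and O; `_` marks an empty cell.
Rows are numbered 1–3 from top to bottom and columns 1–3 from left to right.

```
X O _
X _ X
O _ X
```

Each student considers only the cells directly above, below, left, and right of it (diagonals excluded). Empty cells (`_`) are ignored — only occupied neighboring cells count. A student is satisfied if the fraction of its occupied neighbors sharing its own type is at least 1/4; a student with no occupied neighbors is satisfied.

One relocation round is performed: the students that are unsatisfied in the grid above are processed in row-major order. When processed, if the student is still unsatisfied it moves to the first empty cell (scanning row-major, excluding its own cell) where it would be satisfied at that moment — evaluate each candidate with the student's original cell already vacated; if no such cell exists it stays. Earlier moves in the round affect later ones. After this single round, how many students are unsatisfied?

0

Initially unsatisfied (in order): (1,2), (3,1).
  (1,2) → (3,2).
  (3,1): now satisfied by earlier moves; stays.
Resulting grid:
X _ _
X _ X
O O X
All satisfied now.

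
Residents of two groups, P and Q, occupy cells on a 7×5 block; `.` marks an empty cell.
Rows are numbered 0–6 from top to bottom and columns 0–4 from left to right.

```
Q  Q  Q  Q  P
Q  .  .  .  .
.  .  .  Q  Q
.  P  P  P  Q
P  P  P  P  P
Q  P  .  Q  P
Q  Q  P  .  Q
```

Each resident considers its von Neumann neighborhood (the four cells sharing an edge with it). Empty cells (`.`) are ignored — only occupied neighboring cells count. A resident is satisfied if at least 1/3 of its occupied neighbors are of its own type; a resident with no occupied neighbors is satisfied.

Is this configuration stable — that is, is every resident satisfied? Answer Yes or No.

(0,0)Q 2/2 ok
(0,1)Q 2/2 ok
(0,2)Q 2/2 ok
(0,3)Q 1/2 ok
(0,4)P 0/1 unhappy
(1,0)Q 1/1 ok
(2,3)Q 1/2 ok
(2,4)Q 2/2 ok
(3,1)P 2/2 ok
(3,2)P 3/3 ok
(3,3)P 2/4 ok
(3,4)Q 1/3 ok
(4,0)P 1/2 ok
(4,1)P 4/4 ok
(4,2)P 3/3 ok
(4,3)P 3/4 ok
(4,4)P 2/3 ok
(5,0)Q 1/3 ok
(5,1)P 1/3 ok
(5,3)Q 0/2 unhappy
(5,4)P 1/3 ok
(6,0)Q 2/2 ok
(6,1)Q 1/3 ok
(6,2)P 0/1 unhappy
(6,4)Q 0/1 unhappy
For instance (0,4) has only 0/1 same-type neighbors, below 1/3.

No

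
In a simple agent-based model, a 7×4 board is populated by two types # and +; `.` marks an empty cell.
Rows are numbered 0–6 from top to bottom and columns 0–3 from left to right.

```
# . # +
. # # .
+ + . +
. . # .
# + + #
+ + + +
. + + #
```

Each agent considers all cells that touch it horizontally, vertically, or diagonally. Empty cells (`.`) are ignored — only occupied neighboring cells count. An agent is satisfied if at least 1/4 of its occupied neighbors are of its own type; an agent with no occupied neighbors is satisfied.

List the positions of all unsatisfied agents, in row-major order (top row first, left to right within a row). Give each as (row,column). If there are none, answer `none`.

(0,0)# 1/1 satisfied
(0,2)# 2/3 satisfied
(0,3)+ 0/2 not
(1,1)# 3/5 satisfied
(1,2)# 2/5 satisfied
(2,0)+ 1/2 satisfied
(2,1)+ 1/4 satisfied
(2,3)+ 0/2 not
(3,2)# 1/5 not
(4,0)# 0/3 not
(4,1)+ 4/6 satisfied
(4,2)+ 4/6 satisfied
(4,3)# 1/4 satisfied
(5,0)+ 3/4 satisfied
(5,1)+ 6/7 satisfied
(5,2)+ 6/8 satisfied
(5,3)+ 3/5 satisfied
(6,1)+ 4/4 satisfied
(6,2)+ 4/5 satisfied
(6,3)# 0/3 not

(0,3), (2,3), (3,2), (4,0), (6,3)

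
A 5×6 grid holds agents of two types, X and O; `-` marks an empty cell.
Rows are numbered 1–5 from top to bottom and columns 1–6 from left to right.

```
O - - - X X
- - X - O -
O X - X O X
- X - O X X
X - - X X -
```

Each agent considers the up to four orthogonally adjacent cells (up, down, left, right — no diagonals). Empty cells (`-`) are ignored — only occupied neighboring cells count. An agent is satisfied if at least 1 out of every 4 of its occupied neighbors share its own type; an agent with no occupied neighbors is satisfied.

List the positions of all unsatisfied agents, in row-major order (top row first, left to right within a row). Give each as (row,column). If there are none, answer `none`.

(3,1), (3,4), (4,4)

(1,1)O 0/0 satisfied
(1,5)X 1/2 satisfied
(1,6)X 1/1 satisfied
(2,3)X 0/0 satisfied
(2,5)O 1/2 satisfied
(3,1)O 0/1 not
(3,2)X 1/2 satisfied
(3,4)X 0/2 not
(3,5)O 1/4 satisfied
(3,6)X 1/2 satisfied
(4,2)X 1/1 satisfied
(4,4)O 0/3 not
(4,5)X 2/4 satisfied
(4,6)X 2/2 satisfied
(5,1)X 0/0 satisfied
(5,4)X 1/2 satisfied
(5,5)X 2/2 satisfied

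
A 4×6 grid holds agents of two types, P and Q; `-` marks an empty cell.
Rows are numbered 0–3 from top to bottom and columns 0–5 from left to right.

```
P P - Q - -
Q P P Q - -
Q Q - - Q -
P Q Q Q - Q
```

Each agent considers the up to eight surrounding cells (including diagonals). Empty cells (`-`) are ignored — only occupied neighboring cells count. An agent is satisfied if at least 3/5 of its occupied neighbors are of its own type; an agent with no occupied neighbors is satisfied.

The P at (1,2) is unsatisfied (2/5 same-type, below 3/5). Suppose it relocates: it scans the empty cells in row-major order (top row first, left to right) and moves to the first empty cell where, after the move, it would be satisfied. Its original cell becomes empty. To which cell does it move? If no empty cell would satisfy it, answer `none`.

(0,5)

Vacating (1,2). Empty cells in order:
  (0,2): 2/4 same-type → still unsatisfied.
  (0,4): 0/2 same-type → still unsatisfied.
  (0,5): 0/0 same-type → satisfied — stop here.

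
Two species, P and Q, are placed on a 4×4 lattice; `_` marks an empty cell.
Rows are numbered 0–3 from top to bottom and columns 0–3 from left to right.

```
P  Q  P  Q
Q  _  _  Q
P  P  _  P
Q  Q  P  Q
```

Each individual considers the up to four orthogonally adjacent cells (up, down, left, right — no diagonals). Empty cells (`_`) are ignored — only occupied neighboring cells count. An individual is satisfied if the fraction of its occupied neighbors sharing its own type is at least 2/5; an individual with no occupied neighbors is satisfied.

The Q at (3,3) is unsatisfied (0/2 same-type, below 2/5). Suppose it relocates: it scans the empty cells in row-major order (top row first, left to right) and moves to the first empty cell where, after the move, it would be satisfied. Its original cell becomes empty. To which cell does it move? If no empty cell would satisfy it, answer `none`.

(1,1)

Vacating (3,3). Empty cells in order:
  (1,1): 2/3 same-type → satisfied — stop here.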